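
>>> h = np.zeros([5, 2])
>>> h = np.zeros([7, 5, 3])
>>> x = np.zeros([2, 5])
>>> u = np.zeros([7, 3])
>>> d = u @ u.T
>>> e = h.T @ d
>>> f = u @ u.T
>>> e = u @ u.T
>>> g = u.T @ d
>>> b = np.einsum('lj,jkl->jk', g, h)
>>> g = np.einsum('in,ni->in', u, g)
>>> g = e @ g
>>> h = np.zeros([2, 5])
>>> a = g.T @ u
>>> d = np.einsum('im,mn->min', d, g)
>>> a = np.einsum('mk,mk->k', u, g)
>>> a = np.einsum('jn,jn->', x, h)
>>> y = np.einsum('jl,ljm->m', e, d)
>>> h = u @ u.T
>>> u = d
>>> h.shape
(7, 7)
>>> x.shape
(2, 5)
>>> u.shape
(7, 7, 3)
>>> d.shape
(7, 7, 3)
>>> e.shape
(7, 7)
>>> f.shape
(7, 7)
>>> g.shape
(7, 3)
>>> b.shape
(7, 5)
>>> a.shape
()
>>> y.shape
(3,)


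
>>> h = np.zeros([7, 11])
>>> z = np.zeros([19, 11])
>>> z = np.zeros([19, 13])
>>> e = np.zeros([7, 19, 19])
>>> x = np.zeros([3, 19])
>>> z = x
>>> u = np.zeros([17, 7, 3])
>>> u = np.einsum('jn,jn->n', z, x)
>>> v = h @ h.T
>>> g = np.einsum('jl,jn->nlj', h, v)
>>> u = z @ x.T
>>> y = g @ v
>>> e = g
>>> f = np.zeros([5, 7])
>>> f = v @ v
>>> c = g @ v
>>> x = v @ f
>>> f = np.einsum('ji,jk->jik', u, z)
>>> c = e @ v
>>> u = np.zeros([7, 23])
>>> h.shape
(7, 11)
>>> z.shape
(3, 19)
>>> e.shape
(7, 11, 7)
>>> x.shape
(7, 7)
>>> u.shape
(7, 23)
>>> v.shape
(7, 7)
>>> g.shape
(7, 11, 7)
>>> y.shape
(7, 11, 7)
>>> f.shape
(3, 3, 19)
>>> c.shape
(7, 11, 7)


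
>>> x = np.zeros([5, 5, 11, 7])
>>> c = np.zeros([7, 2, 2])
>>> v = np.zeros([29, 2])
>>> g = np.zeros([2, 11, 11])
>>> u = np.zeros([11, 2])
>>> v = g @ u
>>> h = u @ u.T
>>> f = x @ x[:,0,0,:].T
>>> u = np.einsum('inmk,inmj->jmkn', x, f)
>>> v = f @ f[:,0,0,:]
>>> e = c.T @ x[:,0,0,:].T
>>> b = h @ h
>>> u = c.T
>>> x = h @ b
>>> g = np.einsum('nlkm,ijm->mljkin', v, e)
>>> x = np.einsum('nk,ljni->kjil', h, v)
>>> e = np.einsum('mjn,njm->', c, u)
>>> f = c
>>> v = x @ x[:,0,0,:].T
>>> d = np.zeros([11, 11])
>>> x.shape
(11, 5, 5, 5)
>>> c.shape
(7, 2, 2)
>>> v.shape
(11, 5, 5, 11)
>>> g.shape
(5, 5, 2, 11, 2, 5)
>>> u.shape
(2, 2, 7)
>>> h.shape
(11, 11)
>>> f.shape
(7, 2, 2)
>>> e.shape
()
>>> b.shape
(11, 11)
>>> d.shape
(11, 11)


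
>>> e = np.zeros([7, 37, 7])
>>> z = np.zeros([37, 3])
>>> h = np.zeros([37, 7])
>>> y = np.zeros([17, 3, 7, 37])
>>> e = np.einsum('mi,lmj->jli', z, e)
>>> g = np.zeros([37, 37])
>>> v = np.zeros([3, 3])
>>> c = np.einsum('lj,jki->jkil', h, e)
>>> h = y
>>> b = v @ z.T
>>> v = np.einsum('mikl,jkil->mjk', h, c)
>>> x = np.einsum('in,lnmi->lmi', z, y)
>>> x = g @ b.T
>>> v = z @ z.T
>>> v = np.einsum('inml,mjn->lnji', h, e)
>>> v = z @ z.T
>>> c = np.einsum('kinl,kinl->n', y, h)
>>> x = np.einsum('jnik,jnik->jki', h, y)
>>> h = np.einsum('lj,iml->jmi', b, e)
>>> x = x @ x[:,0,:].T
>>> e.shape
(7, 7, 3)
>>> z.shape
(37, 3)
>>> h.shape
(37, 7, 7)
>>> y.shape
(17, 3, 7, 37)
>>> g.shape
(37, 37)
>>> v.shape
(37, 37)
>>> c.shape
(7,)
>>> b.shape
(3, 37)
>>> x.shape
(17, 37, 17)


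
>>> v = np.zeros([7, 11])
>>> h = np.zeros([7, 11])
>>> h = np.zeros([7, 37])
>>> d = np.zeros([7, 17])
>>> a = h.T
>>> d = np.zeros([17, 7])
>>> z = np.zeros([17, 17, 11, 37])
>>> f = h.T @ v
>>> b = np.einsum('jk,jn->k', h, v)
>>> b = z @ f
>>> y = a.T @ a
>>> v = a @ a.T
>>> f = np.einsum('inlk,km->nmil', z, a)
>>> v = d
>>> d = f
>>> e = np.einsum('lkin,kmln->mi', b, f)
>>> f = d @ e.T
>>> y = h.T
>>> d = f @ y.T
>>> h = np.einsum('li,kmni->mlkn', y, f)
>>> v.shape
(17, 7)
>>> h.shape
(7, 37, 17, 17)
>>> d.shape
(17, 7, 17, 37)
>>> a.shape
(37, 7)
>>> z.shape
(17, 17, 11, 37)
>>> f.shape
(17, 7, 17, 7)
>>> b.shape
(17, 17, 11, 11)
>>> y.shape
(37, 7)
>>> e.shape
(7, 11)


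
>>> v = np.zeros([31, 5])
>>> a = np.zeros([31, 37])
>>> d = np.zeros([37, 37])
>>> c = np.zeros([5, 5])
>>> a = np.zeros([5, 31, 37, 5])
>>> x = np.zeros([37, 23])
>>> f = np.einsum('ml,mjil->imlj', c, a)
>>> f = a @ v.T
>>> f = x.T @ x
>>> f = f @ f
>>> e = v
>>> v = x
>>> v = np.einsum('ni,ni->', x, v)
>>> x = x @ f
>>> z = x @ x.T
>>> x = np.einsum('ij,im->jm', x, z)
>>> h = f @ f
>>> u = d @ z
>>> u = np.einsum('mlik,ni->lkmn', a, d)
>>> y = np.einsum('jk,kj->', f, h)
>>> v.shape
()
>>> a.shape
(5, 31, 37, 5)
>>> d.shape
(37, 37)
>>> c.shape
(5, 5)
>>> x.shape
(23, 37)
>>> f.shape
(23, 23)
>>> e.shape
(31, 5)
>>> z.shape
(37, 37)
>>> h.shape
(23, 23)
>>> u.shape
(31, 5, 5, 37)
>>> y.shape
()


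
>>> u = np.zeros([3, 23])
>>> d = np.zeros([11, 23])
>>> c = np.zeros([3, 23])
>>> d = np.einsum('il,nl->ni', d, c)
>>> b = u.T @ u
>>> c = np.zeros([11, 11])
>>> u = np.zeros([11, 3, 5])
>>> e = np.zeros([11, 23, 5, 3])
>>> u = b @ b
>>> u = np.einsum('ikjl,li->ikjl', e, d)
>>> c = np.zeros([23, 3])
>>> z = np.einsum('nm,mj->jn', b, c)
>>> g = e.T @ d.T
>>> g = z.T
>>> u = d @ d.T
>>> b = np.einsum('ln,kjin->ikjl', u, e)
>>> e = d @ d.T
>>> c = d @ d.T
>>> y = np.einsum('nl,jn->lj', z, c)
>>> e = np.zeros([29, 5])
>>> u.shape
(3, 3)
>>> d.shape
(3, 11)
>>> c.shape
(3, 3)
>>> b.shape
(5, 11, 23, 3)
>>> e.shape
(29, 5)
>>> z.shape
(3, 23)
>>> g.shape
(23, 3)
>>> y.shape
(23, 3)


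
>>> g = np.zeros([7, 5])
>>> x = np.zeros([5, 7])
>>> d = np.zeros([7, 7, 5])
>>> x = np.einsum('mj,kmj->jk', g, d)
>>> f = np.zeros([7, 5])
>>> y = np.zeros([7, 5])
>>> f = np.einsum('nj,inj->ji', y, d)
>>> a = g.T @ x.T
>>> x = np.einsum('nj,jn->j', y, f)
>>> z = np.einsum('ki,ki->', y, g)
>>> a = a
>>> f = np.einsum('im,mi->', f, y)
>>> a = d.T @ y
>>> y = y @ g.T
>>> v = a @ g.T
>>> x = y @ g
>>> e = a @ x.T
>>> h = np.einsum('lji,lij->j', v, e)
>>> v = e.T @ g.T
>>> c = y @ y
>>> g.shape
(7, 5)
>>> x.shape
(7, 5)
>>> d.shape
(7, 7, 5)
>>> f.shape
()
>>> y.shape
(7, 7)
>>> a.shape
(5, 7, 5)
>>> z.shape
()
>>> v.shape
(7, 7, 7)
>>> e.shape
(5, 7, 7)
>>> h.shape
(7,)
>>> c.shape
(7, 7)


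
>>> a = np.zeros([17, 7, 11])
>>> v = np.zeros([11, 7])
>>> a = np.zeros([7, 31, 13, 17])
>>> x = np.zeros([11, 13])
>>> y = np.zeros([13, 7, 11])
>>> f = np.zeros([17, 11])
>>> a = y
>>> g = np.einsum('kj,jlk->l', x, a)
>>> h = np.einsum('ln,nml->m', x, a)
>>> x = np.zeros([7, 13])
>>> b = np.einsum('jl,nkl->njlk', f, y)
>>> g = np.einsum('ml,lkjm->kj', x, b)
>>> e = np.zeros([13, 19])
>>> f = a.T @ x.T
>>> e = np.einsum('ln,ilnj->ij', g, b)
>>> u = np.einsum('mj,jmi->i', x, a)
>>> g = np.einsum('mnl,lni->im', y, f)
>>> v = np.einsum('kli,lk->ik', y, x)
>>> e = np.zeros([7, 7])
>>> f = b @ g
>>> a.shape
(13, 7, 11)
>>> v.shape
(11, 13)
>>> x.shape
(7, 13)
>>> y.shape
(13, 7, 11)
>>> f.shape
(13, 17, 11, 13)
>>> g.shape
(7, 13)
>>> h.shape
(7,)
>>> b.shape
(13, 17, 11, 7)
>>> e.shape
(7, 7)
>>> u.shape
(11,)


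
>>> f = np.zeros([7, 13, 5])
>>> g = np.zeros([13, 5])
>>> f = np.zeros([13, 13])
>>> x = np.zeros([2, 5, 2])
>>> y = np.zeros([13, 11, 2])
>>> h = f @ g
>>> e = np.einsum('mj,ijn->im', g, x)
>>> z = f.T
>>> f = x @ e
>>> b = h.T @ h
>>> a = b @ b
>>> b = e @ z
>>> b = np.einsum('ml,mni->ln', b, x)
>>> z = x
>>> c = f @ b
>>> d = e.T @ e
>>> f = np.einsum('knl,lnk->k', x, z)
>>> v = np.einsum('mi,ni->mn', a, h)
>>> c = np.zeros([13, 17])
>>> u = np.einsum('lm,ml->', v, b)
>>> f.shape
(2,)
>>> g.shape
(13, 5)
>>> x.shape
(2, 5, 2)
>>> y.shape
(13, 11, 2)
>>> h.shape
(13, 5)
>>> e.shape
(2, 13)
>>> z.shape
(2, 5, 2)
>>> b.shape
(13, 5)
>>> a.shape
(5, 5)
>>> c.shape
(13, 17)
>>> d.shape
(13, 13)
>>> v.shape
(5, 13)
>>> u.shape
()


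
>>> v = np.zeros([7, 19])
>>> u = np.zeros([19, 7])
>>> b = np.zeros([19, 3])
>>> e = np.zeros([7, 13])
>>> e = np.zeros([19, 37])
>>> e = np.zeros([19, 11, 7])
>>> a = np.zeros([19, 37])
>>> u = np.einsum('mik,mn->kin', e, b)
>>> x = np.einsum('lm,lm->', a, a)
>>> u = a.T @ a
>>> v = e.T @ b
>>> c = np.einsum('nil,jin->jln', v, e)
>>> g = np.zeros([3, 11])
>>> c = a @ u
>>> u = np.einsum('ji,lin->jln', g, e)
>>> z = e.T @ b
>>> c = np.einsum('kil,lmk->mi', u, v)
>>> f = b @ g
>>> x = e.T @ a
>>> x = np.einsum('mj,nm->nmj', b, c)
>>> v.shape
(7, 11, 3)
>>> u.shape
(3, 19, 7)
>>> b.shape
(19, 3)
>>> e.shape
(19, 11, 7)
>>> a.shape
(19, 37)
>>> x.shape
(11, 19, 3)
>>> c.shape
(11, 19)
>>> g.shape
(3, 11)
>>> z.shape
(7, 11, 3)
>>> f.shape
(19, 11)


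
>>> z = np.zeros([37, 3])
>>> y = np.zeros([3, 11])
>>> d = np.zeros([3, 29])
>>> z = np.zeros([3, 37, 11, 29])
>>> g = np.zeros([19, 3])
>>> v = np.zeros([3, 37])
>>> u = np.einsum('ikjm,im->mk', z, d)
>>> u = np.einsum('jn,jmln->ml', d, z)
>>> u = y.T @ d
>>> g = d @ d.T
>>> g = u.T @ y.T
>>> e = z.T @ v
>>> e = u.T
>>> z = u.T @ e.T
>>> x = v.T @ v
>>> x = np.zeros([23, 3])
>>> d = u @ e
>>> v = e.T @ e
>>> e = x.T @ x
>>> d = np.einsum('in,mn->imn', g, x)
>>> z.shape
(29, 29)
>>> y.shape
(3, 11)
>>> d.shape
(29, 23, 3)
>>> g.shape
(29, 3)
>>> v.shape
(11, 11)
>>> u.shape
(11, 29)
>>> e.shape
(3, 3)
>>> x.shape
(23, 3)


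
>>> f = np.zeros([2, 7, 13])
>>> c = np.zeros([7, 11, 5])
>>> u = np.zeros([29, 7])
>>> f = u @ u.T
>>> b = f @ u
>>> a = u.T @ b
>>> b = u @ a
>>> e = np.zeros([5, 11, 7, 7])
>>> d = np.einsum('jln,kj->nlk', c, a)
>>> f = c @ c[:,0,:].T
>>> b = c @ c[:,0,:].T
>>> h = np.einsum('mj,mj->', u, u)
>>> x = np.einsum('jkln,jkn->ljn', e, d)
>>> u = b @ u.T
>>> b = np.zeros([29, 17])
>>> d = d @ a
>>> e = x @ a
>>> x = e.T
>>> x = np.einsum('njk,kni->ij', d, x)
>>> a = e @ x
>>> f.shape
(7, 11, 7)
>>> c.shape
(7, 11, 5)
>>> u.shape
(7, 11, 29)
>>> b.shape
(29, 17)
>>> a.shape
(7, 5, 11)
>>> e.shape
(7, 5, 7)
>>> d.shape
(5, 11, 7)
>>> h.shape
()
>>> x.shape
(7, 11)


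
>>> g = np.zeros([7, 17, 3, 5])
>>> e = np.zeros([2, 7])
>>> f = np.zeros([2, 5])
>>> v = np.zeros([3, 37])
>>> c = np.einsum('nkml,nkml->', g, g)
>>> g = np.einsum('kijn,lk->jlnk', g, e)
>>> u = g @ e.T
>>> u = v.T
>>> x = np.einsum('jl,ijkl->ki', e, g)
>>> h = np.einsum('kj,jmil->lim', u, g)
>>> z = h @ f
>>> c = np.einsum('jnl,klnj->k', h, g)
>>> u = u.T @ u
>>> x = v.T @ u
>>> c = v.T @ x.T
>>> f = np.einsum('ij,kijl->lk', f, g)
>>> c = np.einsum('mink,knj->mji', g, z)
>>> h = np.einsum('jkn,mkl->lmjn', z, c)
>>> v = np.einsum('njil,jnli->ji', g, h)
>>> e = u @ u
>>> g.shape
(3, 2, 5, 7)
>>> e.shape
(3, 3)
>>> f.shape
(7, 3)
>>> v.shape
(2, 5)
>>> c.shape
(3, 5, 2)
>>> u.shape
(3, 3)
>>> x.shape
(37, 3)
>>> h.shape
(2, 3, 7, 5)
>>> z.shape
(7, 5, 5)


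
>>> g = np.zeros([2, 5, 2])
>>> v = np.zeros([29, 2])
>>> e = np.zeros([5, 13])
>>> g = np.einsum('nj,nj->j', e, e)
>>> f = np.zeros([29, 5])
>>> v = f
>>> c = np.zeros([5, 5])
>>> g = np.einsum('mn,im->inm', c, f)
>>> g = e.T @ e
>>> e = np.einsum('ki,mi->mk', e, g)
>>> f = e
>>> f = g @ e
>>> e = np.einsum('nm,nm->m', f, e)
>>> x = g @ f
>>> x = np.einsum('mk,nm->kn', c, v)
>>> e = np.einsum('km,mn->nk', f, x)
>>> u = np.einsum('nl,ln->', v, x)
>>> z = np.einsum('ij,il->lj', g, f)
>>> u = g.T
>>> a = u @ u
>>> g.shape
(13, 13)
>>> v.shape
(29, 5)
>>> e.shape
(29, 13)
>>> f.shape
(13, 5)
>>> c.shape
(5, 5)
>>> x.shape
(5, 29)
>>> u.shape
(13, 13)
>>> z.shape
(5, 13)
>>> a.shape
(13, 13)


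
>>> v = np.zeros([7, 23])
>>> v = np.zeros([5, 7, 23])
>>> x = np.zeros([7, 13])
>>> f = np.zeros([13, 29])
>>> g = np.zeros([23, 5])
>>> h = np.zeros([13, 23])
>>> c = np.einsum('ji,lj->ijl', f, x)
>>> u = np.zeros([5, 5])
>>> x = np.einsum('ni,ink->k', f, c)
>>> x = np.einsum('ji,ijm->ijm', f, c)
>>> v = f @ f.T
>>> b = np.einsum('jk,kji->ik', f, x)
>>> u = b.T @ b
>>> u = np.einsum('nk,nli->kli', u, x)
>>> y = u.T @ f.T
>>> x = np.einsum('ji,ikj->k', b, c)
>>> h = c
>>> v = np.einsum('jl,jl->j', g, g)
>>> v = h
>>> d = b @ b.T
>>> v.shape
(29, 13, 7)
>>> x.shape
(13,)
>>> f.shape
(13, 29)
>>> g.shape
(23, 5)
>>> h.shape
(29, 13, 7)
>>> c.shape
(29, 13, 7)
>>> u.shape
(29, 13, 7)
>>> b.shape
(7, 29)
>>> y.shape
(7, 13, 13)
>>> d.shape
(7, 7)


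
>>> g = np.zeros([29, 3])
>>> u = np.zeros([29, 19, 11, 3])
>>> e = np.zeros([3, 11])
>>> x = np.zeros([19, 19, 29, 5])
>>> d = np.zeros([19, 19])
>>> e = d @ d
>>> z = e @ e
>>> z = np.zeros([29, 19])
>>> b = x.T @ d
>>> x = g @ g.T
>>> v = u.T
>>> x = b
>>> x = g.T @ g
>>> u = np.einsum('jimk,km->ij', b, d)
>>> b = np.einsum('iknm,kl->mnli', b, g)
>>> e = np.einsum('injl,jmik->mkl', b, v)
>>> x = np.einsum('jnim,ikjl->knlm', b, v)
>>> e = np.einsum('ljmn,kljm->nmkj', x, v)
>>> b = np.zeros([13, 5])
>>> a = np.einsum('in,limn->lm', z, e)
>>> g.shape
(29, 3)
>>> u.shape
(29, 5)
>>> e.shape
(5, 29, 3, 19)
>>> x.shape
(11, 19, 29, 5)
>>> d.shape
(19, 19)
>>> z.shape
(29, 19)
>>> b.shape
(13, 5)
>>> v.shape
(3, 11, 19, 29)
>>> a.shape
(5, 3)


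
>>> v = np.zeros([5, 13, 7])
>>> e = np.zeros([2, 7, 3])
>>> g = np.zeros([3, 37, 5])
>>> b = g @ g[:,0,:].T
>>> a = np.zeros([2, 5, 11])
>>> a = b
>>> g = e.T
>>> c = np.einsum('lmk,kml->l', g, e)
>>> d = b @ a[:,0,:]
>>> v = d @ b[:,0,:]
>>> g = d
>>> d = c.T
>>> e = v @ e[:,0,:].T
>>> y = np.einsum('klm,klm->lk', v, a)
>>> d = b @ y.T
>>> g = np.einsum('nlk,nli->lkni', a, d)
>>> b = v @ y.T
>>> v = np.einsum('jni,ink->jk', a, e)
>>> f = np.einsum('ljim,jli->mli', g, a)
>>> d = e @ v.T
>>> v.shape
(3, 2)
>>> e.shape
(3, 37, 2)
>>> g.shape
(37, 3, 3, 37)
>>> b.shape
(3, 37, 37)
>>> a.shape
(3, 37, 3)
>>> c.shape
(3,)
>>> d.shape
(3, 37, 3)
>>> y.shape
(37, 3)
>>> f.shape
(37, 37, 3)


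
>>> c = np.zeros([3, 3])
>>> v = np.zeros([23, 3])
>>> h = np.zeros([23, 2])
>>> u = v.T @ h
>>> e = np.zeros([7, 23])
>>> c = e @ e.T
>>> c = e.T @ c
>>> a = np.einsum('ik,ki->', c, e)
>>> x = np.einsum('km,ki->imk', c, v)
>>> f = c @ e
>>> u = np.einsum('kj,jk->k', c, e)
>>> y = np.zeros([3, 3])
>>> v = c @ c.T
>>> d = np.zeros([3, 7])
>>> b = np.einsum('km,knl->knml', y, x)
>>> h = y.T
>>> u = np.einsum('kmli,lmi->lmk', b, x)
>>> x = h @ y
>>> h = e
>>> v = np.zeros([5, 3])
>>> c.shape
(23, 7)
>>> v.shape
(5, 3)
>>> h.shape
(7, 23)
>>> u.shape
(3, 7, 3)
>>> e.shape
(7, 23)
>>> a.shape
()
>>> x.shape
(3, 3)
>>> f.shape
(23, 23)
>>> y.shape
(3, 3)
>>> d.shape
(3, 7)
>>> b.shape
(3, 7, 3, 23)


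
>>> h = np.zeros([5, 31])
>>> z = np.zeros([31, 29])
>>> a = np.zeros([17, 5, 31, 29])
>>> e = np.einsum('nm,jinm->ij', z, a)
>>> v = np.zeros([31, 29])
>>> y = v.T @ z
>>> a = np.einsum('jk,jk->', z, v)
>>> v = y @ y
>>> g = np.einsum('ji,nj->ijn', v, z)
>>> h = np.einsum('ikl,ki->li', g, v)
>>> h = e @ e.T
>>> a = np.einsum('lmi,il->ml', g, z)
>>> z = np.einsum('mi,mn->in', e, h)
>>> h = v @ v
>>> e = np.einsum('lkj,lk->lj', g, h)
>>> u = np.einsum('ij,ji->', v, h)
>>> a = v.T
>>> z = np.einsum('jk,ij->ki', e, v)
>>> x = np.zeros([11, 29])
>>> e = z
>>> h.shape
(29, 29)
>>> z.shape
(31, 29)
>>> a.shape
(29, 29)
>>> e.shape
(31, 29)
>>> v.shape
(29, 29)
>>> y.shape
(29, 29)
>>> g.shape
(29, 29, 31)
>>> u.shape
()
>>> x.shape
(11, 29)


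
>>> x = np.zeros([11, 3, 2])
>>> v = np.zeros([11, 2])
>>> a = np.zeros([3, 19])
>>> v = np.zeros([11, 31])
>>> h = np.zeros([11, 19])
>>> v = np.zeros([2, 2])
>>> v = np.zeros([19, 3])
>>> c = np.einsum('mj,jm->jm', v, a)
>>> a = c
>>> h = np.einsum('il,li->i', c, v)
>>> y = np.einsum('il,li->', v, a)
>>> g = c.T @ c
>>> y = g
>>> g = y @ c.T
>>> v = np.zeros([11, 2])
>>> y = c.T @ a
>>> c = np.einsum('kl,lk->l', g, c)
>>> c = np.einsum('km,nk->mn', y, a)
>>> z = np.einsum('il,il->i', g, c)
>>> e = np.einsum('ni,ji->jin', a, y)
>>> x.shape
(11, 3, 2)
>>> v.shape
(11, 2)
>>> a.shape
(3, 19)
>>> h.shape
(3,)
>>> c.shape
(19, 3)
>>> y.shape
(19, 19)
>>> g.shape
(19, 3)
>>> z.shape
(19,)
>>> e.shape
(19, 19, 3)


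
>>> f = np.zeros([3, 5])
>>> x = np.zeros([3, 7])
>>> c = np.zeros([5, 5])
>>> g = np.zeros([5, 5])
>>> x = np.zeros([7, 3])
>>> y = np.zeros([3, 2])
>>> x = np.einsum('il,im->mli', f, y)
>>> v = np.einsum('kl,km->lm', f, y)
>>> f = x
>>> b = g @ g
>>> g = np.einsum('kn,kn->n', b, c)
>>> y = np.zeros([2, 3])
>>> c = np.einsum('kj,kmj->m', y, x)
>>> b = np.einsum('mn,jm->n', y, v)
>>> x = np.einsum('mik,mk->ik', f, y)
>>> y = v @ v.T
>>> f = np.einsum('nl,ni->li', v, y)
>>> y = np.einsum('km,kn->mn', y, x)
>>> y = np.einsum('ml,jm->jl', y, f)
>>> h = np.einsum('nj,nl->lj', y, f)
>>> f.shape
(2, 5)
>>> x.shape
(5, 3)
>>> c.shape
(5,)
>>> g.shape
(5,)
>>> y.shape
(2, 3)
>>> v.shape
(5, 2)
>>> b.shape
(3,)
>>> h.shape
(5, 3)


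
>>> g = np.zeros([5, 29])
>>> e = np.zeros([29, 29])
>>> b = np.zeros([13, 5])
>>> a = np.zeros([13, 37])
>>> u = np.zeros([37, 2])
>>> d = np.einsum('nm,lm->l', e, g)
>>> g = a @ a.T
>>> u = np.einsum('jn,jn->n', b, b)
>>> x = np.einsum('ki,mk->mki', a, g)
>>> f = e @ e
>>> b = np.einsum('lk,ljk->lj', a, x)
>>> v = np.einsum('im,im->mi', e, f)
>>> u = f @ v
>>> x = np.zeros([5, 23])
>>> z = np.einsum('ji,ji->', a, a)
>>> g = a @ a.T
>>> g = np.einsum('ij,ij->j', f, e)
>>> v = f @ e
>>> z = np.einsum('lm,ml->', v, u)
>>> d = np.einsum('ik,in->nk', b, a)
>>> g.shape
(29,)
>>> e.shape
(29, 29)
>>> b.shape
(13, 13)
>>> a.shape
(13, 37)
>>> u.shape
(29, 29)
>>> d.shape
(37, 13)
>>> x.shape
(5, 23)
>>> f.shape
(29, 29)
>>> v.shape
(29, 29)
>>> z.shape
()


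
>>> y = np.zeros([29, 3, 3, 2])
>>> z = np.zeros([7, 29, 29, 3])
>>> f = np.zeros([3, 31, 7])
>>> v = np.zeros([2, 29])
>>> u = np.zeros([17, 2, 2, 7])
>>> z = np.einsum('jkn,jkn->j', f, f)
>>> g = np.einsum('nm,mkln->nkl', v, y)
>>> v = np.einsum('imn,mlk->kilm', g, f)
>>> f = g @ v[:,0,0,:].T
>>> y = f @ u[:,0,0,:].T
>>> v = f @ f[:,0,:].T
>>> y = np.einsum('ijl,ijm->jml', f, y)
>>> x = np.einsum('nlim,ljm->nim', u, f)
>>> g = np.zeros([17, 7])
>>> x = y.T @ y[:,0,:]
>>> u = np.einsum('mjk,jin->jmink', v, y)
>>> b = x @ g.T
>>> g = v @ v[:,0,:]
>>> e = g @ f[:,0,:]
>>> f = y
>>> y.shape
(3, 17, 7)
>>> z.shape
(3,)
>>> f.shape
(3, 17, 7)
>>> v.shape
(2, 3, 2)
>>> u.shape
(3, 2, 17, 7, 2)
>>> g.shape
(2, 3, 2)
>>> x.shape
(7, 17, 7)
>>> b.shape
(7, 17, 17)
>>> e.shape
(2, 3, 7)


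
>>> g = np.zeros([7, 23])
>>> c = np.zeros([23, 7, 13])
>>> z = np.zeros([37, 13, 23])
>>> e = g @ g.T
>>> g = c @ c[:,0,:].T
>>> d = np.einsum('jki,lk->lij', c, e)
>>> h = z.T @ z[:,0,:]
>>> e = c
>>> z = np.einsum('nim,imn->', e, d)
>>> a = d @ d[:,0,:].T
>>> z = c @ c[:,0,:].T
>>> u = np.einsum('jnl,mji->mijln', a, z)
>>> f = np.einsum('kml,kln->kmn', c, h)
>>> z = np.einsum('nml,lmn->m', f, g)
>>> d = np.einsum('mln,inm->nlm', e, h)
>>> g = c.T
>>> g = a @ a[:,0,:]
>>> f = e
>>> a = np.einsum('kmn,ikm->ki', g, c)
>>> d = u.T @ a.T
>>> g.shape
(7, 13, 7)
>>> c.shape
(23, 7, 13)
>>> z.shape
(7,)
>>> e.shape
(23, 7, 13)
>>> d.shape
(13, 7, 7, 23, 7)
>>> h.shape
(23, 13, 23)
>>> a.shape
(7, 23)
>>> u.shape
(23, 23, 7, 7, 13)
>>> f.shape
(23, 7, 13)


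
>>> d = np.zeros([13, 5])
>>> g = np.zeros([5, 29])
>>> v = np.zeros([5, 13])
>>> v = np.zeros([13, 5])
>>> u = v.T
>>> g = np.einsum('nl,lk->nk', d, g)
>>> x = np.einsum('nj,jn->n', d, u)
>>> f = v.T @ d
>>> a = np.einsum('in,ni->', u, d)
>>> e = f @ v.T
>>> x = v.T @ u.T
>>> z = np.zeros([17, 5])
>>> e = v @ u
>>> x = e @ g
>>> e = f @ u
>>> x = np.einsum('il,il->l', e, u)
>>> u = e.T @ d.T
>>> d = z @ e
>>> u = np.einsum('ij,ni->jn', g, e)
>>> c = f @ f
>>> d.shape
(17, 13)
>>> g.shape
(13, 29)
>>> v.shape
(13, 5)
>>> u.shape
(29, 5)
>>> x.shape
(13,)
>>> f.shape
(5, 5)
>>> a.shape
()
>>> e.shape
(5, 13)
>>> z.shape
(17, 5)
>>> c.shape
(5, 5)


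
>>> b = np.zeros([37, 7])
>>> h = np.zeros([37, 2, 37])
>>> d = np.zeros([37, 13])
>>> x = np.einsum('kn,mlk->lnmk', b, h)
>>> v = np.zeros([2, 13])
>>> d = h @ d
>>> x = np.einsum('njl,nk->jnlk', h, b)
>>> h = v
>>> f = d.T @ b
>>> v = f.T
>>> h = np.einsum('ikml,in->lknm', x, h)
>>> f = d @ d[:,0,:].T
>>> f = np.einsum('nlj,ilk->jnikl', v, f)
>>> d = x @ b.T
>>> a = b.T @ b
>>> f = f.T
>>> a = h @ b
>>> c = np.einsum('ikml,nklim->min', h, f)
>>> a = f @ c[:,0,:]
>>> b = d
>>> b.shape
(2, 37, 37, 37)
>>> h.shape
(7, 37, 13, 37)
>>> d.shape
(2, 37, 37, 37)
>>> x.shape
(2, 37, 37, 7)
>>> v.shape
(7, 2, 13)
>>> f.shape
(2, 37, 37, 7, 13)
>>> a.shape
(2, 37, 37, 7, 2)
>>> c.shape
(13, 7, 2)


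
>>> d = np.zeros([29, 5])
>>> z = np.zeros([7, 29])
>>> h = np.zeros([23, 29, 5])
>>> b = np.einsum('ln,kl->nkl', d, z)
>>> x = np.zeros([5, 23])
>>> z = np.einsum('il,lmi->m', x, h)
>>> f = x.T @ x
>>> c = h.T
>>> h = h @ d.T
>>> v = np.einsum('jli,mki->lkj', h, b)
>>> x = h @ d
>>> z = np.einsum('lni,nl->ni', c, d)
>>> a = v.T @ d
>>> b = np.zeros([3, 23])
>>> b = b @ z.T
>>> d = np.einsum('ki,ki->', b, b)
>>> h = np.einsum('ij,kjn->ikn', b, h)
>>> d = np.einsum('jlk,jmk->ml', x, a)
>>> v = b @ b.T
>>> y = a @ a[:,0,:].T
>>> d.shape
(7, 29)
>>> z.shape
(29, 23)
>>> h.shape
(3, 23, 29)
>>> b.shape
(3, 29)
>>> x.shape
(23, 29, 5)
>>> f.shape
(23, 23)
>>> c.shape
(5, 29, 23)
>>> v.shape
(3, 3)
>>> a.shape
(23, 7, 5)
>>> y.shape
(23, 7, 23)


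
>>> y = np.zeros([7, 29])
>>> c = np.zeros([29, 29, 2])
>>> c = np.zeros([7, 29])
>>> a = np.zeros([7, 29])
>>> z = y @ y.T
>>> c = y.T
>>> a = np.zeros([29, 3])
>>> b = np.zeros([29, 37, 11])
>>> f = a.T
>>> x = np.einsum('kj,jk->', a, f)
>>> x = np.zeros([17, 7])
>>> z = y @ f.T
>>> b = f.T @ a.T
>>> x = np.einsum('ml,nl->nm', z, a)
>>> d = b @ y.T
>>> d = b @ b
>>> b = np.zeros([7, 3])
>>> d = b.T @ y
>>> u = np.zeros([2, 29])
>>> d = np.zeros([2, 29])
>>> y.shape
(7, 29)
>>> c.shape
(29, 7)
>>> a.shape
(29, 3)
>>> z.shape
(7, 3)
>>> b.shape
(7, 3)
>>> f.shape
(3, 29)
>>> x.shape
(29, 7)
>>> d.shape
(2, 29)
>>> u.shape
(2, 29)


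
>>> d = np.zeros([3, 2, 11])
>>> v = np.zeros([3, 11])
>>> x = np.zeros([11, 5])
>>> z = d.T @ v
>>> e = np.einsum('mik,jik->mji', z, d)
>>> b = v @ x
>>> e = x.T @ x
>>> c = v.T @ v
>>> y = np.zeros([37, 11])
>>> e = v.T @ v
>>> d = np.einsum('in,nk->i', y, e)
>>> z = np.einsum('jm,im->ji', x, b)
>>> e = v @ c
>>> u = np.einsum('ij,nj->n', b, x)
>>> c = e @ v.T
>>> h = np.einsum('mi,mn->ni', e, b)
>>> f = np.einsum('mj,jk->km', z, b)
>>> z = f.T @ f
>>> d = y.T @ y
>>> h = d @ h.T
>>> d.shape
(11, 11)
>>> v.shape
(3, 11)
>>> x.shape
(11, 5)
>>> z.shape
(11, 11)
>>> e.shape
(3, 11)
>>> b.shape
(3, 5)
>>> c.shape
(3, 3)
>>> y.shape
(37, 11)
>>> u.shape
(11,)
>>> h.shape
(11, 5)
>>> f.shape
(5, 11)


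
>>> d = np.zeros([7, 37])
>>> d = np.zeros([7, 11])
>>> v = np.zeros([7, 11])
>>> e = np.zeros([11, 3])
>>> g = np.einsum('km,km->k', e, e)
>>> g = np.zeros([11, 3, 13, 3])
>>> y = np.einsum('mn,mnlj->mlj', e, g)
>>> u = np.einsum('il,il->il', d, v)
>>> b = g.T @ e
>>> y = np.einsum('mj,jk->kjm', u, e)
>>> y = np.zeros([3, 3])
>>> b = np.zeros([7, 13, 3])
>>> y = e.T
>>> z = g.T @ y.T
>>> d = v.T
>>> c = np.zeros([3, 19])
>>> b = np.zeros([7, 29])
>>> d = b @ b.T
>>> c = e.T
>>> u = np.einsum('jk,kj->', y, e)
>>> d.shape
(7, 7)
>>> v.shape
(7, 11)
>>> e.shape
(11, 3)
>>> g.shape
(11, 3, 13, 3)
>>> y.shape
(3, 11)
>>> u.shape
()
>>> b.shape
(7, 29)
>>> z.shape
(3, 13, 3, 3)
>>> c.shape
(3, 11)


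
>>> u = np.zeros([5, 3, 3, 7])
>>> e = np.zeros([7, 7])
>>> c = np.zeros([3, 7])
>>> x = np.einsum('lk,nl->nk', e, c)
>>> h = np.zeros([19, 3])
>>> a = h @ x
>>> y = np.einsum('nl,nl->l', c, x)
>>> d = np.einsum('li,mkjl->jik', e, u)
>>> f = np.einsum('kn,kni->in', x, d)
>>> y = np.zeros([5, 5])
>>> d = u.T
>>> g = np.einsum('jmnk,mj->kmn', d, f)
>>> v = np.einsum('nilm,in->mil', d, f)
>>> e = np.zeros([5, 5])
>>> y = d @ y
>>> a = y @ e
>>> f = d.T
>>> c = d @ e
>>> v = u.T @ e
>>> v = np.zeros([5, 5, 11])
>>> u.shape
(5, 3, 3, 7)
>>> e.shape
(5, 5)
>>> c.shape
(7, 3, 3, 5)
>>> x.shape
(3, 7)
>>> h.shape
(19, 3)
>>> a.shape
(7, 3, 3, 5)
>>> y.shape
(7, 3, 3, 5)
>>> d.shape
(7, 3, 3, 5)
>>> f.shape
(5, 3, 3, 7)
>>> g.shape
(5, 3, 3)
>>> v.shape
(5, 5, 11)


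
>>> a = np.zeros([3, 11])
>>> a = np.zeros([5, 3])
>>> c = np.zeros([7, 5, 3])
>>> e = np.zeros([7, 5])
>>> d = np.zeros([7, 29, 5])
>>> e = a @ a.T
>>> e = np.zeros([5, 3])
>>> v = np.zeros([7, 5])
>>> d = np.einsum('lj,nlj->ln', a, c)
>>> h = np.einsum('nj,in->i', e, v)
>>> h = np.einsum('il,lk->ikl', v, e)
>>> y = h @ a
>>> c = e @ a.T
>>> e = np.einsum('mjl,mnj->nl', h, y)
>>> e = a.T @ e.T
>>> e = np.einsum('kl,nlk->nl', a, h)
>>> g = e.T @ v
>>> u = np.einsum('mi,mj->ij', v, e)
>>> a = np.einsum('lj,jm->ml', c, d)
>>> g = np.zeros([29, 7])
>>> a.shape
(7, 5)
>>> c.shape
(5, 5)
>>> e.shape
(7, 3)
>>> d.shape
(5, 7)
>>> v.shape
(7, 5)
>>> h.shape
(7, 3, 5)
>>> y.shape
(7, 3, 3)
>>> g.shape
(29, 7)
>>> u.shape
(5, 3)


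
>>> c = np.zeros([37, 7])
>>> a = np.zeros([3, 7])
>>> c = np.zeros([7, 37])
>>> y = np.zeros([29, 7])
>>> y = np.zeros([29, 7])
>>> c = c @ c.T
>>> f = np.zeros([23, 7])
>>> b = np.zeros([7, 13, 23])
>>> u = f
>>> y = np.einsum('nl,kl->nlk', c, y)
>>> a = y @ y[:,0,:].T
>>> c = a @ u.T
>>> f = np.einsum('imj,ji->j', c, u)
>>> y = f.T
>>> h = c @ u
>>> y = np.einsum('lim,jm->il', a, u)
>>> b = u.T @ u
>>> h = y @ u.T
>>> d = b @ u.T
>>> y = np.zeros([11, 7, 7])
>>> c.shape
(7, 7, 23)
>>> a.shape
(7, 7, 7)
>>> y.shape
(11, 7, 7)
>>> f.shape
(23,)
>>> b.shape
(7, 7)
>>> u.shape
(23, 7)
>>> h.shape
(7, 23)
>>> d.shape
(7, 23)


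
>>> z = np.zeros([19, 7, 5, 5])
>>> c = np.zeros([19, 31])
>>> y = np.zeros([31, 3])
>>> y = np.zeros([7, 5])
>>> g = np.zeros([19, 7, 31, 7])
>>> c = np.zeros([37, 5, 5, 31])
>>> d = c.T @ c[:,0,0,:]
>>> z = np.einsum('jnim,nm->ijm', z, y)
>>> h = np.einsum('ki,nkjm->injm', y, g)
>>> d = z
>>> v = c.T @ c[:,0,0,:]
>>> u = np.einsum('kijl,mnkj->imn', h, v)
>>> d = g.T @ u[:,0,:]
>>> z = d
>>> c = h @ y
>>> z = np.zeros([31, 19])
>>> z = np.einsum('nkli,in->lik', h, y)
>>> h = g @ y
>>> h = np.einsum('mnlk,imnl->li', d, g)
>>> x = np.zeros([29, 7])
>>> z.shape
(31, 7, 19)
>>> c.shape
(5, 19, 31, 5)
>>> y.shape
(7, 5)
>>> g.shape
(19, 7, 31, 7)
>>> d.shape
(7, 31, 7, 5)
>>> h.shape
(7, 19)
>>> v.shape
(31, 5, 5, 31)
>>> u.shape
(19, 31, 5)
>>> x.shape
(29, 7)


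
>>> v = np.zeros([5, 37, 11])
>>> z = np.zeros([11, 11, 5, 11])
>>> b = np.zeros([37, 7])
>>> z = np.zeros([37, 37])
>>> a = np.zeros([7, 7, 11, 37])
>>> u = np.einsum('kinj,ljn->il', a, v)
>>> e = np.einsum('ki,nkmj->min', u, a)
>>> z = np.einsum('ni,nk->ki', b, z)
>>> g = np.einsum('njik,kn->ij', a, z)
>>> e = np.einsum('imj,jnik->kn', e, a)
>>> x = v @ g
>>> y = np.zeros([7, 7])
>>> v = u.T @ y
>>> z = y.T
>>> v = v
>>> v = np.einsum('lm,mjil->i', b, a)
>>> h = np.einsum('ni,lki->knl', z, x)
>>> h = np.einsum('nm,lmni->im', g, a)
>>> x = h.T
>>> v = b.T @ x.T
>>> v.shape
(7, 7)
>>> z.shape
(7, 7)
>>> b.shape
(37, 7)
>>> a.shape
(7, 7, 11, 37)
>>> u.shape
(7, 5)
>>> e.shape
(37, 7)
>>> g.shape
(11, 7)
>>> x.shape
(7, 37)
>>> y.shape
(7, 7)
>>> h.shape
(37, 7)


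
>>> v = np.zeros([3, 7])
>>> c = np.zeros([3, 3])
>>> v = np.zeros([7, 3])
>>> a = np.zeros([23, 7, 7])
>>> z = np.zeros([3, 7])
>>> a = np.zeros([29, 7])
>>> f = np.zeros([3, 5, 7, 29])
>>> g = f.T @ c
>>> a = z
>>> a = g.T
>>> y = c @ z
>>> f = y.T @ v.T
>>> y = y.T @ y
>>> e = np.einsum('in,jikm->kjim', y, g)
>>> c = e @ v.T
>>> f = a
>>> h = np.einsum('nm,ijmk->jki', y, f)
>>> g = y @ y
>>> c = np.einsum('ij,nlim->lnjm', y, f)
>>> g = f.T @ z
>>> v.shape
(7, 3)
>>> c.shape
(5, 3, 7, 29)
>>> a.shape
(3, 5, 7, 29)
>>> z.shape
(3, 7)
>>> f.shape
(3, 5, 7, 29)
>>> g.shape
(29, 7, 5, 7)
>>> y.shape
(7, 7)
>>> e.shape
(5, 29, 7, 3)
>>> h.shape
(5, 29, 3)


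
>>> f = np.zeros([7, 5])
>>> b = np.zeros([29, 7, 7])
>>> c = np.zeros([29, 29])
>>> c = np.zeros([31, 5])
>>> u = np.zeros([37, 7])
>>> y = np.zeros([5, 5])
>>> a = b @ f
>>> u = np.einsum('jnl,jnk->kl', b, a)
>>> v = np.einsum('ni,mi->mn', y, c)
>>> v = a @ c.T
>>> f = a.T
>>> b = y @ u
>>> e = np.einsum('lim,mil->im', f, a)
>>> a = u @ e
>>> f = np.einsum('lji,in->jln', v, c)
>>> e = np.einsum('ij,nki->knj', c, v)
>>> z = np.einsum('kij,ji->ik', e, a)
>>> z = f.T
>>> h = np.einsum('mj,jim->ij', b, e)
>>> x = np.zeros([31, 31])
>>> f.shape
(7, 29, 5)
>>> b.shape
(5, 7)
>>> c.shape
(31, 5)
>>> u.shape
(5, 7)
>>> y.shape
(5, 5)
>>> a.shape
(5, 29)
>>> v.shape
(29, 7, 31)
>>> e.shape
(7, 29, 5)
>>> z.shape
(5, 29, 7)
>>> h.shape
(29, 7)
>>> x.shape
(31, 31)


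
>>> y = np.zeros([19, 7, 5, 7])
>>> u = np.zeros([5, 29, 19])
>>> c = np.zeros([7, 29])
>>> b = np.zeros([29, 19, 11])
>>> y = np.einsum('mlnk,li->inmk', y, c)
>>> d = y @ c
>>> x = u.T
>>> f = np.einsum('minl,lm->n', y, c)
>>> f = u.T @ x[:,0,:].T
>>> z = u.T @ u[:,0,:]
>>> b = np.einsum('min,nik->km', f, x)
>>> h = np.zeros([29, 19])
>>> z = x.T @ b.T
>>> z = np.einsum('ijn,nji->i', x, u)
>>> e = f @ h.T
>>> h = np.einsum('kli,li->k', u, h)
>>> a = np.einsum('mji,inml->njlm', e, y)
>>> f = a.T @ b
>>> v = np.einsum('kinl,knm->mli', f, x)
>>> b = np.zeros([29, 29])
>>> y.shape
(29, 5, 19, 7)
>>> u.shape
(5, 29, 19)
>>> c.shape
(7, 29)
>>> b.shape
(29, 29)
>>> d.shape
(29, 5, 19, 29)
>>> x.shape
(19, 29, 5)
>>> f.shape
(19, 7, 29, 19)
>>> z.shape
(19,)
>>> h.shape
(5,)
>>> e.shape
(19, 29, 29)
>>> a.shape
(5, 29, 7, 19)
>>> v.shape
(5, 19, 7)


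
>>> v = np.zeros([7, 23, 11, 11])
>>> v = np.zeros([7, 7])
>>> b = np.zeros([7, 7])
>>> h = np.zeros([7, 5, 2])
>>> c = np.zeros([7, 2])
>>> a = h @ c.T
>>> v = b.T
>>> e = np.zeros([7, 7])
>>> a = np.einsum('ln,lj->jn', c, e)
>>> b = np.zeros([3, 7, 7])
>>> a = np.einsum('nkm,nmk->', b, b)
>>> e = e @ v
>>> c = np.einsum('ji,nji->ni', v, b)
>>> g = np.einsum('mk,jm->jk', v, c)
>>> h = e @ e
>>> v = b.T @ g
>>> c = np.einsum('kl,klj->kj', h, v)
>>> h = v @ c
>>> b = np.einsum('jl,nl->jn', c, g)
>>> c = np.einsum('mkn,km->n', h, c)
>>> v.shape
(7, 7, 7)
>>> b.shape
(7, 3)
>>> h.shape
(7, 7, 7)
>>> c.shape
(7,)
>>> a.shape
()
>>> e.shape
(7, 7)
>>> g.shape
(3, 7)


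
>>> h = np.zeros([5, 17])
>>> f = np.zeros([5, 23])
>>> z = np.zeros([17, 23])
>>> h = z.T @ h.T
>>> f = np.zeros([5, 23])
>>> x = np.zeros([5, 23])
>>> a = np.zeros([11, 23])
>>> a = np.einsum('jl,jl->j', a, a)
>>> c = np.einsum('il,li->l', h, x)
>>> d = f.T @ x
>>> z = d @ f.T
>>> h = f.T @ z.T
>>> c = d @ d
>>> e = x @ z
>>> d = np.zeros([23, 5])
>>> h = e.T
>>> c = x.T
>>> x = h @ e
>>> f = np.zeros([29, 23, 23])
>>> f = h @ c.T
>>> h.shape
(5, 5)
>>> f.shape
(5, 23)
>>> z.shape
(23, 5)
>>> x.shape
(5, 5)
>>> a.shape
(11,)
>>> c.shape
(23, 5)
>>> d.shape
(23, 5)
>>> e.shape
(5, 5)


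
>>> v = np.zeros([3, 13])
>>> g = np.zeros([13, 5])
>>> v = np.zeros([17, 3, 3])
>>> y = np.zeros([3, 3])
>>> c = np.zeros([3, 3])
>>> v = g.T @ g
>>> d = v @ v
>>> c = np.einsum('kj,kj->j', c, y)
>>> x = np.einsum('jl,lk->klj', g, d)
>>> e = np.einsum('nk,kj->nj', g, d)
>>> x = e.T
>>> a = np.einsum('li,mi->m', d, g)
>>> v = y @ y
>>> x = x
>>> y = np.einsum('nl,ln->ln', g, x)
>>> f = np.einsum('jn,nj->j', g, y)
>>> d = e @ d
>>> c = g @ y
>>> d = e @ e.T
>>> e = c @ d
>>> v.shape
(3, 3)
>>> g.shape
(13, 5)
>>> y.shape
(5, 13)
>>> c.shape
(13, 13)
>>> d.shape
(13, 13)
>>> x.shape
(5, 13)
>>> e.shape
(13, 13)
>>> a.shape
(13,)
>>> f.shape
(13,)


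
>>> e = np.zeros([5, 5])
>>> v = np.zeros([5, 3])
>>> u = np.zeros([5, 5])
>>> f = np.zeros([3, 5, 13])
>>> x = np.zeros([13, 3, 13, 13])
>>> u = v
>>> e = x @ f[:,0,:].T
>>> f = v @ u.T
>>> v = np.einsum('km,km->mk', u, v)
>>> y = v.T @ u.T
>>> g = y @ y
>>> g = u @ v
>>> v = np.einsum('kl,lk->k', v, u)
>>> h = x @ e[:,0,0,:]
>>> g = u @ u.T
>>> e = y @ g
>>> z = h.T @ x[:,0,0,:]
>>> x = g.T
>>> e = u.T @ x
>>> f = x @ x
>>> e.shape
(3, 5)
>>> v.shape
(3,)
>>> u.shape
(5, 3)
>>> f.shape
(5, 5)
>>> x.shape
(5, 5)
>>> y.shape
(5, 5)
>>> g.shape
(5, 5)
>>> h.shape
(13, 3, 13, 3)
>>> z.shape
(3, 13, 3, 13)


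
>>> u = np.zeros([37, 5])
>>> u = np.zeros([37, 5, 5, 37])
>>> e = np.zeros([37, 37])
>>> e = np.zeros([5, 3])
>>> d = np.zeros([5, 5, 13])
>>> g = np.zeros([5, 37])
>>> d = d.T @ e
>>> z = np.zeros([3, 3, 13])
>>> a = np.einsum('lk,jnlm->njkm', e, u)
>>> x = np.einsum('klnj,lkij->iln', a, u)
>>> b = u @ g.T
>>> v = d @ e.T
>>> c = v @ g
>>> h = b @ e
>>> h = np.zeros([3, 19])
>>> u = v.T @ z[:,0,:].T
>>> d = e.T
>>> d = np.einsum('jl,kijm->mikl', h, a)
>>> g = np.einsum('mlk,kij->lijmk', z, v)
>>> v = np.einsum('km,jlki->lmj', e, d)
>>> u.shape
(5, 5, 3)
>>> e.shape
(5, 3)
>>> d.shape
(37, 37, 5, 19)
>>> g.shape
(3, 5, 5, 3, 13)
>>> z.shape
(3, 3, 13)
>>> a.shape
(5, 37, 3, 37)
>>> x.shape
(5, 37, 3)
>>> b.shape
(37, 5, 5, 5)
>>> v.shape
(37, 3, 37)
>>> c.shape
(13, 5, 37)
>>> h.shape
(3, 19)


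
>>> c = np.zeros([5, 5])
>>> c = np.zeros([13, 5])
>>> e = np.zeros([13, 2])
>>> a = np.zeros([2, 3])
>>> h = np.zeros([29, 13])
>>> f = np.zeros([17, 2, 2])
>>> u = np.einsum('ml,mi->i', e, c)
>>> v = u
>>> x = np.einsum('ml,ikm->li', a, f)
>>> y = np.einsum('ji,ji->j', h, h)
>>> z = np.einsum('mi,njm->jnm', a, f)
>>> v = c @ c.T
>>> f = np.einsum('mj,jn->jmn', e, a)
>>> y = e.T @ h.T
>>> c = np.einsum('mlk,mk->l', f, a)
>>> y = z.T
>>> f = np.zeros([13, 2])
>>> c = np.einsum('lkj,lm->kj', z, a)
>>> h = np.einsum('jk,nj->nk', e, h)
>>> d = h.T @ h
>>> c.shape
(17, 2)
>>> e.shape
(13, 2)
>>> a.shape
(2, 3)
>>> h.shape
(29, 2)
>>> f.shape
(13, 2)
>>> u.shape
(5,)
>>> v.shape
(13, 13)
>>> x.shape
(3, 17)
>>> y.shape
(2, 17, 2)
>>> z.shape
(2, 17, 2)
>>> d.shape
(2, 2)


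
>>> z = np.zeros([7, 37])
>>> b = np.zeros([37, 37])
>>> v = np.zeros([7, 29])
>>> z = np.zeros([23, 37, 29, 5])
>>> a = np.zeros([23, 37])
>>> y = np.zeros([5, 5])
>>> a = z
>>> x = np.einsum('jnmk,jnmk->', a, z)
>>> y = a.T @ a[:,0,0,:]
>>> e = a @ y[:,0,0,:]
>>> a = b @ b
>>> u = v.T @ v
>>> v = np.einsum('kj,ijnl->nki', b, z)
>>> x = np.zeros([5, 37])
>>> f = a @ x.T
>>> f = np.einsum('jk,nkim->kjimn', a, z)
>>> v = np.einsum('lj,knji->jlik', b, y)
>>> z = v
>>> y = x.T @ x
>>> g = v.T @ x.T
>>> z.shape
(37, 37, 5, 5)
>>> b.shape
(37, 37)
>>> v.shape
(37, 37, 5, 5)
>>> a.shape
(37, 37)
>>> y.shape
(37, 37)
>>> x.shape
(5, 37)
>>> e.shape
(23, 37, 29, 5)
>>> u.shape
(29, 29)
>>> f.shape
(37, 37, 29, 5, 23)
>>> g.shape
(5, 5, 37, 5)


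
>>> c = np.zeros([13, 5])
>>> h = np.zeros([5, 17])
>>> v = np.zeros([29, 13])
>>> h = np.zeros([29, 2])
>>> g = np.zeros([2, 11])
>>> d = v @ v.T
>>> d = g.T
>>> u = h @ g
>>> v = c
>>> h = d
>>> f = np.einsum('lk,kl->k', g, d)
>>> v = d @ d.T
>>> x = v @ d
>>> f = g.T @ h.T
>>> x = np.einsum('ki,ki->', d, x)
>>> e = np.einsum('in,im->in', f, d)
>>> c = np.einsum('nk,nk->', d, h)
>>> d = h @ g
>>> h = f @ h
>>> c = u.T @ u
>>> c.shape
(11, 11)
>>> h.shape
(11, 2)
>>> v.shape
(11, 11)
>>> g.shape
(2, 11)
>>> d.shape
(11, 11)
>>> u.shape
(29, 11)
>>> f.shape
(11, 11)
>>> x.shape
()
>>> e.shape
(11, 11)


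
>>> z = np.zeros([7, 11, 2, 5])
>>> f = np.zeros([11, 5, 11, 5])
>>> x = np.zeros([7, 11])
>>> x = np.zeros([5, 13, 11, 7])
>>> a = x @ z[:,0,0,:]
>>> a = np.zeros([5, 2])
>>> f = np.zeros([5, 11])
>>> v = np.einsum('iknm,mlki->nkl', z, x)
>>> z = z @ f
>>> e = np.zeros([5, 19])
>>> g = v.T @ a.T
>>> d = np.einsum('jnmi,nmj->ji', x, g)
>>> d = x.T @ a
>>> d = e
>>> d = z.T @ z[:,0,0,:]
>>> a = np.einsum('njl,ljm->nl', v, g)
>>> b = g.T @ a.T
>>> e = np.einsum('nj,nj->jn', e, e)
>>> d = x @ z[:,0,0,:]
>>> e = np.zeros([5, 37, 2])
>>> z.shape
(7, 11, 2, 11)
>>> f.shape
(5, 11)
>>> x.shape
(5, 13, 11, 7)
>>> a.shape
(2, 13)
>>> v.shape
(2, 11, 13)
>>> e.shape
(5, 37, 2)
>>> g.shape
(13, 11, 5)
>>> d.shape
(5, 13, 11, 11)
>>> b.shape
(5, 11, 2)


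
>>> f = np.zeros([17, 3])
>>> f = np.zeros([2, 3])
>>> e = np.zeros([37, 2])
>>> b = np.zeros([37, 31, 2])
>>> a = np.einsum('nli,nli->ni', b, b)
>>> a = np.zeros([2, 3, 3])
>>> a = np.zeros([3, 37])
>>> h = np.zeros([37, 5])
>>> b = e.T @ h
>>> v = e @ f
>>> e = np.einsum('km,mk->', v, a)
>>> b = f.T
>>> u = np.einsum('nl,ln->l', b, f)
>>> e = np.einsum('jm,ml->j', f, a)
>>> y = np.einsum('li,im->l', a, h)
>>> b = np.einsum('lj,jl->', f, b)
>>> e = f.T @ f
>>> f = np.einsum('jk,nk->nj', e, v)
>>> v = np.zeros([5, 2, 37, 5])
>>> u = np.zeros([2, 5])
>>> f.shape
(37, 3)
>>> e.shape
(3, 3)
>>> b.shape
()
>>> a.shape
(3, 37)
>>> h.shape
(37, 5)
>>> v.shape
(5, 2, 37, 5)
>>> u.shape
(2, 5)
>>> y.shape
(3,)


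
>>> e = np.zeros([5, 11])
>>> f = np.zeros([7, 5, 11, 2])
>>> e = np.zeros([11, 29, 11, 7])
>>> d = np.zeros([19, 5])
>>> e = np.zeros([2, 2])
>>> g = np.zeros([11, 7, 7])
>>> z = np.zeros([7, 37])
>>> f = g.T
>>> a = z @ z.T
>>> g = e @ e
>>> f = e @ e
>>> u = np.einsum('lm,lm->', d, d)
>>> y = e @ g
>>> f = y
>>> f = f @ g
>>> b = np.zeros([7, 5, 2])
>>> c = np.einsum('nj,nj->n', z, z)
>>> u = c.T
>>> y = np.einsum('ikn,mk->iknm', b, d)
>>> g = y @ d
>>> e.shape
(2, 2)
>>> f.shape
(2, 2)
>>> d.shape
(19, 5)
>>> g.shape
(7, 5, 2, 5)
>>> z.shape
(7, 37)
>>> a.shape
(7, 7)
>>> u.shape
(7,)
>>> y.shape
(7, 5, 2, 19)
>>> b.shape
(7, 5, 2)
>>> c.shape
(7,)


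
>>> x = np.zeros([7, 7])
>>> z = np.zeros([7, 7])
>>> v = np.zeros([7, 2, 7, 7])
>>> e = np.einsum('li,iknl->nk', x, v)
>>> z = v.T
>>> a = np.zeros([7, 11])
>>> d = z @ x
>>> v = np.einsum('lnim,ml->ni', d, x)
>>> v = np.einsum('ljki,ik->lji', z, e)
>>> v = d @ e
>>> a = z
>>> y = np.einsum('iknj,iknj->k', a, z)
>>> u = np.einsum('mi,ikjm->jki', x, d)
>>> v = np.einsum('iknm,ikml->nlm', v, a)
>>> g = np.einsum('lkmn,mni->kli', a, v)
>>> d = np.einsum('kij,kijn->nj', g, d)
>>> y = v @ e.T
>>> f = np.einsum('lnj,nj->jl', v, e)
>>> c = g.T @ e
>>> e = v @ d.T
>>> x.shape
(7, 7)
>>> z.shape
(7, 7, 2, 7)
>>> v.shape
(2, 7, 2)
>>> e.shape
(2, 7, 7)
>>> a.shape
(7, 7, 2, 7)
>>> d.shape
(7, 2)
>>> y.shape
(2, 7, 7)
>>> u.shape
(2, 7, 7)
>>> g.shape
(7, 7, 2)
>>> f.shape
(2, 2)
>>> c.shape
(2, 7, 2)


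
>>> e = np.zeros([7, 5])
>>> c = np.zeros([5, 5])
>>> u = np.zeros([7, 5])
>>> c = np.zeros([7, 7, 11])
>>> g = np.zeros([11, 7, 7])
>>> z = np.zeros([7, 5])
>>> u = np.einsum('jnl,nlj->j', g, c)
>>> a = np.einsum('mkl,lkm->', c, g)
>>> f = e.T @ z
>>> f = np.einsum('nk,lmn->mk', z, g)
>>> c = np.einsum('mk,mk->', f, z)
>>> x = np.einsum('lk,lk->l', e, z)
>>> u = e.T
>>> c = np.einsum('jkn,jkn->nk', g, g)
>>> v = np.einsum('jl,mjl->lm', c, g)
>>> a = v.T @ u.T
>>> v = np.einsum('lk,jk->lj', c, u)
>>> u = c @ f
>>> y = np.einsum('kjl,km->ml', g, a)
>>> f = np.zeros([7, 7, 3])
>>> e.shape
(7, 5)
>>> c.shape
(7, 7)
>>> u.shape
(7, 5)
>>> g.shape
(11, 7, 7)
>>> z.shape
(7, 5)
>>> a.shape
(11, 5)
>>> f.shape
(7, 7, 3)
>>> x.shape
(7,)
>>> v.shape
(7, 5)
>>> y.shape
(5, 7)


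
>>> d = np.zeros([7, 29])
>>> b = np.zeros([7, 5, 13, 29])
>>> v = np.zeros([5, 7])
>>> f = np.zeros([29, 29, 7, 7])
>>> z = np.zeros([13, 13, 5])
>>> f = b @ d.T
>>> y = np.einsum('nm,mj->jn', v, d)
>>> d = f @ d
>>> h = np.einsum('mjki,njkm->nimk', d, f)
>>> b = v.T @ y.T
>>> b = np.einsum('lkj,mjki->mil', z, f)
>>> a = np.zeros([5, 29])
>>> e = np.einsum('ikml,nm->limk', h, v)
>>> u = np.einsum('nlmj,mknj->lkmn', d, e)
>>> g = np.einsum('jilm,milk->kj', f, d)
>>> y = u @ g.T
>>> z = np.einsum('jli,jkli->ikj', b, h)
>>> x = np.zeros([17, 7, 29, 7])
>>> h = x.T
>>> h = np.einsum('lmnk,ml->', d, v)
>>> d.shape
(7, 5, 13, 29)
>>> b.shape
(7, 7, 13)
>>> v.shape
(5, 7)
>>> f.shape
(7, 5, 13, 7)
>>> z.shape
(13, 29, 7)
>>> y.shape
(5, 7, 13, 29)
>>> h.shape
()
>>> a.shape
(5, 29)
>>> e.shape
(13, 7, 7, 29)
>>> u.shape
(5, 7, 13, 7)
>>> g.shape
(29, 7)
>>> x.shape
(17, 7, 29, 7)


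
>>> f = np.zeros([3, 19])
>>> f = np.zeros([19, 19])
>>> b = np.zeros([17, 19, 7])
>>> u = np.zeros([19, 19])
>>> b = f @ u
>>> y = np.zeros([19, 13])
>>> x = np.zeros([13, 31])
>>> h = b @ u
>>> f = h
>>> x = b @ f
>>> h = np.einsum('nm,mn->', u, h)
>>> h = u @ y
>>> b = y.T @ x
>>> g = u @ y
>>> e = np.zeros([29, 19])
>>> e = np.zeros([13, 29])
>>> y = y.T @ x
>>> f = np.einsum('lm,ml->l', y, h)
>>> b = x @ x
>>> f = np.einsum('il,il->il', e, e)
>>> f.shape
(13, 29)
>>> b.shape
(19, 19)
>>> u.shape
(19, 19)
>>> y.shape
(13, 19)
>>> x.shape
(19, 19)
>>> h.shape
(19, 13)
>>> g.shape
(19, 13)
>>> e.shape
(13, 29)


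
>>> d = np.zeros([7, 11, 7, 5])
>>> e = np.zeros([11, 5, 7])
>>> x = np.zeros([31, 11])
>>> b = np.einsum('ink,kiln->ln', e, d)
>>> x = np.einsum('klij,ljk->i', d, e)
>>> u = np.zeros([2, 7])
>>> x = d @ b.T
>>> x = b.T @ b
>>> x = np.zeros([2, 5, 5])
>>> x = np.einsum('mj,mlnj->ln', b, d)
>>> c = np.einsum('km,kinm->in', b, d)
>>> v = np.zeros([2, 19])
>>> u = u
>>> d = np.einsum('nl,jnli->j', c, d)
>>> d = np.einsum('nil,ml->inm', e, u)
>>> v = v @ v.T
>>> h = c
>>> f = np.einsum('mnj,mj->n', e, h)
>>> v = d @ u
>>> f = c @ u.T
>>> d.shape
(5, 11, 2)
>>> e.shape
(11, 5, 7)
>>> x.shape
(11, 7)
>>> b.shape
(7, 5)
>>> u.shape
(2, 7)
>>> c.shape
(11, 7)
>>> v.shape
(5, 11, 7)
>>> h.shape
(11, 7)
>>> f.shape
(11, 2)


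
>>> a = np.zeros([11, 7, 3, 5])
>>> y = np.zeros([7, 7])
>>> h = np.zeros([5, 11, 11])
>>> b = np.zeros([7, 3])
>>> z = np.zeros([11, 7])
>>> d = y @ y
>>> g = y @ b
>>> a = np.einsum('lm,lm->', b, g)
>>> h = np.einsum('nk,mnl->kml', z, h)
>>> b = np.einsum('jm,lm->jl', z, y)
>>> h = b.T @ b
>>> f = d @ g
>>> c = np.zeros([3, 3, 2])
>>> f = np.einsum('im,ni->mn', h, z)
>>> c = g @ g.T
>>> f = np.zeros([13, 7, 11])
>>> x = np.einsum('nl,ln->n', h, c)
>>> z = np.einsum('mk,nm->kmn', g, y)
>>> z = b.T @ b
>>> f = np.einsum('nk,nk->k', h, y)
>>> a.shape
()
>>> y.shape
(7, 7)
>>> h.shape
(7, 7)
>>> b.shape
(11, 7)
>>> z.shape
(7, 7)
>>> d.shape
(7, 7)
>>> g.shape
(7, 3)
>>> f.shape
(7,)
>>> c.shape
(7, 7)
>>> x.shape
(7,)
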